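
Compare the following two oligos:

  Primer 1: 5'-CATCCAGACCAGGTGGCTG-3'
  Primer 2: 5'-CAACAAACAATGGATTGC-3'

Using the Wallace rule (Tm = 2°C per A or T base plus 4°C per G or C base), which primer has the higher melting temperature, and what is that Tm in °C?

Primer 1: A+T=7, G+C=12 → Tm = 2(7)+4(12) = 62°C
Primer 2: A+T=11, G+C=7 → Tm = 2(11)+4(7) = 50°C
62°C vs 50°C → primer 1 is higher.

Primer 1, 62°C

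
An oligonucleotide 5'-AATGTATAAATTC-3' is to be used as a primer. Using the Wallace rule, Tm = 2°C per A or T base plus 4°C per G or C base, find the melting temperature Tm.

G=1, T=5, A=6, C=1
AT pairs contribute 11, GC pairs contribute 2.
Tm = 4·2 + 2·11 = 8 + 22 = 30°C

30°C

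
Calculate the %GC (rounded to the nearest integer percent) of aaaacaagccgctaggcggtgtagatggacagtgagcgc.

Scanning the sequence gives T=5, G=14, A=12, C=8.
G+C = 14 + 8 = 22 out of 39 bases
%GC = 22/39 × 100 = 56.41% ≈ 56%

56%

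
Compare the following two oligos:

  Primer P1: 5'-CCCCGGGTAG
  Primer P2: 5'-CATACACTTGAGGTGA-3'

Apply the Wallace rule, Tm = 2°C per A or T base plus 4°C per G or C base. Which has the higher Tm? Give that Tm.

Primer P1: A+T=2, G+C=8 → Tm = 2(2)+4(8) = 36°C
Primer P2: A+T=9, G+C=7 → Tm = 2(9)+4(7) = 46°C
36°C vs 46°C → primer P2 is higher.

Primer P2, 46°C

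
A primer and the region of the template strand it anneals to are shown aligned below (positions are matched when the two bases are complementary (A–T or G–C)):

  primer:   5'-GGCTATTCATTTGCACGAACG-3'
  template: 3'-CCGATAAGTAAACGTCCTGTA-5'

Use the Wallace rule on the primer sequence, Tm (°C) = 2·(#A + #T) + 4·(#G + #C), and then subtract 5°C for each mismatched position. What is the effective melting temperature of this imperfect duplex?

42°C

Primer base counts: A=5, T=6, G=5, C=5 → A+T=11, G+C=10
Perfect-match Tm = 2(11) + 4(10) = 22 + 40 = 62°C
Mismatches (positions where the bases are not complementary): 4 (at positions 16, 19, 20, 21)
Effective Tm = 62 − 4×5 = 62 − 20 = 42°C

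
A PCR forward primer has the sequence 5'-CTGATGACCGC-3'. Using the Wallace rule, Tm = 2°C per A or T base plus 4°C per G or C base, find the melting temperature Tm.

Counting bases: T=2, C=4, A=2, G=3
AT pairs contribute 4, GC pairs contribute 7.
Tm = 4·7 + 2·4 = 28 + 8 = 36°C

36°C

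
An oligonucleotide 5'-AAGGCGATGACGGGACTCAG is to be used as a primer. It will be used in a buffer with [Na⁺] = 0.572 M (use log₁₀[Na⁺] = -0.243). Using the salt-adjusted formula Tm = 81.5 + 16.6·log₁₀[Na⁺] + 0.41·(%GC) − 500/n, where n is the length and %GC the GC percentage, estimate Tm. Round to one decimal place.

77.1°C

Length n = 20. C=4, A=6, T=2, G=8
G+C = 12, so %GC = 12/20 × 100 = 60%
Salt term: 16.6 × (-0.243) = -4.034
GC term: 0.41 × 60 = 24.6; length term: −500/20 = −25
Tm = 81.5 + (-4.034) + 24.6 − 25 = 77.066 → 77.1°C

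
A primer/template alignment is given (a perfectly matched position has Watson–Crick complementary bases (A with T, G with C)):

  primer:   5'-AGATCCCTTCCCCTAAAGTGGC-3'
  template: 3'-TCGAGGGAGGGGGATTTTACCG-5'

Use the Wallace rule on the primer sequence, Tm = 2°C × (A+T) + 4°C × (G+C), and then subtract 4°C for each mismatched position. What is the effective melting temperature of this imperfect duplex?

Primer base counts: A=5, T=5, G=4, C=8 → A+T=10, G+C=12
Perfect-match Tm = 2(10) + 4(12) = 20 + 48 = 68°C
Mismatches (positions where the bases are not complementary): 3 (at positions 3, 9, 18)
Effective Tm = 68 − 3×4 = 68 − 12 = 56°C

56°C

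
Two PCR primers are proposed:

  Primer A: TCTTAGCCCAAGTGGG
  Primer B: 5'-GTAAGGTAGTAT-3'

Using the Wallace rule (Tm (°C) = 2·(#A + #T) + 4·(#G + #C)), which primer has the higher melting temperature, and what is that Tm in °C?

Primer A, 50°C

Primer A: A+T=7, G+C=9 → Tm = 2(7)+4(9) = 50°C
Primer B: A+T=8, G+C=4 → Tm = 2(8)+4(4) = 32°C
50°C vs 32°C → primer A is higher.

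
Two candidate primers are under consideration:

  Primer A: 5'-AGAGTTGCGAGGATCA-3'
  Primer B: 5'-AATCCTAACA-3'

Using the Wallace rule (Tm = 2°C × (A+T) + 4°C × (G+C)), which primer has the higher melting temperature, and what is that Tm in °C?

Primer A: A+T=8, G+C=8 → Tm = 2(8)+4(8) = 48°C
Primer B: A+T=7, G+C=3 → Tm = 2(7)+4(3) = 26°C
48°C vs 26°C → primer A is higher.

Primer A, 48°C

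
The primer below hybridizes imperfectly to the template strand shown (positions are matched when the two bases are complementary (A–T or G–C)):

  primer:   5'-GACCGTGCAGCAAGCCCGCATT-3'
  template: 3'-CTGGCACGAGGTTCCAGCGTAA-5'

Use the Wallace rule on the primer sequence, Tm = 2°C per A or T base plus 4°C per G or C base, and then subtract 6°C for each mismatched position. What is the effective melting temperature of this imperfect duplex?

48°C

Primer base counts: A=5, T=3, G=6, C=8 → A+T=8, G+C=14
Perfect-match Tm = 2(8) + 4(14) = 16 + 56 = 72°C
Mismatches (positions where the bases are not complementary): 4 (at positions 9, 10, 15, 16)
Effective Tm = 72 − 4×6 = 72 − 24 = 48°C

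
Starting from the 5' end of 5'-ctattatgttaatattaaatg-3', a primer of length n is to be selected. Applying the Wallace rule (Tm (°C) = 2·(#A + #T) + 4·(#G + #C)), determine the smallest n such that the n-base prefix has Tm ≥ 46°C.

First 20 bases: CTATTATGTTAATATTAAAT → Tm = 44°C (< 46°C)
First 21 bases: CTATTATGTTAATATTAAATG → Tm = 48°C (≥ 46°C)
Since every base adds ≥2°C, Tm only increases with n, so the threshold is first crossed at n = 21.

n = 21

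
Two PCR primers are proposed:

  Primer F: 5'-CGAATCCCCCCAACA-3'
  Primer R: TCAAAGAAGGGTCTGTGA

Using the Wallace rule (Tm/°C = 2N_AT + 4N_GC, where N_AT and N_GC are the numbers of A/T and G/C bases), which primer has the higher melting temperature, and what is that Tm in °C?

Primer R, 52°C

Primer F: A+T=6, G+C=9 → Tm = 2(6)+4(9) = 48°C
Primer R: A+T=10, G+C=8 → Tm = 2(10)+4(8) = 52°C
48°C vs 52°C → primer R is higher.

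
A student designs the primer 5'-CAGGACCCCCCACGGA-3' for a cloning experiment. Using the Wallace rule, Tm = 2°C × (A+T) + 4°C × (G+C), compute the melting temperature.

Counting bases: T=0, C=8, A=4, G=4
So N_AT = 4 and N_GC = 12.
Tm = 2×4 + 4×12 = 56°C

56°C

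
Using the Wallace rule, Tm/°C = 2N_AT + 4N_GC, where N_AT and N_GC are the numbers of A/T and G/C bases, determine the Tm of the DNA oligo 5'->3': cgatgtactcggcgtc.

T=4, C=5, G=5, A=2
AT pairs contribute 6, GC pairs contribute 10.
Tm = 2×6 + 4×10 = 52°C

52°C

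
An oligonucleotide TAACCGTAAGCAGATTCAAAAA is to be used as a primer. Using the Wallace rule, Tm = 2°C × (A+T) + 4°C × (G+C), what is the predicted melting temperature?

58°C

Base counts: C=4, G=3, A=11, T=4
AT pairs contribute 15, GC pairs contribute 7.
Tm = 2×15 + 4×7 = 58°C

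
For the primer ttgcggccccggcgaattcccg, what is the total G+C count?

16

Base counts: A=2, T=4, C=9, G=7
Total G or C: 7 + 9 = 16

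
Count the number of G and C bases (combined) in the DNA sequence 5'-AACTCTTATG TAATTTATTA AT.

3

T=11, A=8, G=1, C=2
Total G or C: 1 + 2 = 3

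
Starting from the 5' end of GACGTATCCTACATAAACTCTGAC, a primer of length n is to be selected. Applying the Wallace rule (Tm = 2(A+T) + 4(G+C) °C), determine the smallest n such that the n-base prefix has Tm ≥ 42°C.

First 14 bases: GACGTATCCTACAT → Tm = 40°C (< 42°C)
First 15 bases: GACGTATCCTACATA → Tm = 42°C (≥ 42°C)
Since every base adds ≥2°C, Tm only increases with n, so the threshold is first crossed at n = 15.

n = 15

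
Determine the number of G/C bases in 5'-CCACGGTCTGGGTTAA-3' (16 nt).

G=5, C=4, T=4, A=3
Total G or C: 5 + 4 = 9

9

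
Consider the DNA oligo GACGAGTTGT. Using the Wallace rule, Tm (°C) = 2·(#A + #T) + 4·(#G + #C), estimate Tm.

30°C

A=2, G=4, T=3, C=1
A+T = 5, G+C = 5
Tm = 4·5 + 2·5 = 20 + 10 = 30°C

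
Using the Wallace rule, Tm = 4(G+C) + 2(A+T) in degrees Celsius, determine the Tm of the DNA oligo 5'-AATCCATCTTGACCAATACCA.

T=5, A=8, G=1, C=7
AT pairs contribute 13, GC pairs contribute 8.
Tm = 2(13) + 4(8) = 26 + 32 = 58°C

58°C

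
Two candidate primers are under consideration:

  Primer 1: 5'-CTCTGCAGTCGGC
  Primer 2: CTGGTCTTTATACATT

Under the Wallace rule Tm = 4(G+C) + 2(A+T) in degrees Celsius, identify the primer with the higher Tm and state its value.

Primer 1, 44°C

Primer 1: A+T=4, G+C=9 → Tm = 2(4)+4(9) = 44°C
Primer 2: A+T=11, G+C=5 → Tm = 2(11)+4(5) = 42°C
44°C vs 42°C → primer 1 is higher.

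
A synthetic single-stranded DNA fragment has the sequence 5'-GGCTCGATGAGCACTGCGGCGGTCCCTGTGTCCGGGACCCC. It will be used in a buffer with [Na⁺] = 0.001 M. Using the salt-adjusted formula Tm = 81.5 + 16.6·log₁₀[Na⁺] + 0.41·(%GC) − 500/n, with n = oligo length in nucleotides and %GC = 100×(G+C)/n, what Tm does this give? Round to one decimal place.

Length n = 41. Scanning the sequence gives A=4, G=15, T=7, C=15.
G+C = 30, so %GC = 30/41 × 100 = 73.171%
Salt term: 16.6 × (-3) = -49.8
GC term: 0.41 × 73.171 = 30; length term: −500/41 = −12.195
Tm = 81.5 + (-49.8) + 30 − 12.195 = 49.505 → 49.5°C

49.5°C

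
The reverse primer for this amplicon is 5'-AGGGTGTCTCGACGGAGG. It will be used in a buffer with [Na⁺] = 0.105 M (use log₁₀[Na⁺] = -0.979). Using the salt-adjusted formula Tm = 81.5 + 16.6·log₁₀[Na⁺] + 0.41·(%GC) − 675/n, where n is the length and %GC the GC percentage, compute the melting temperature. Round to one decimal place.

55.1°C

Length n = 18. Base counts: A=3, G=9, T=3, C=3
G+C = 12, so %GC = 12/18 × 100 = 66.667%
Salt term: 16.6 × (-0.979) = -16.251
GC term: 0.41 × 66.667 = 27.333; length term: −675/18 = −37.5
Tm = 81.5 + (-16.251) + 27.333 − 37.5 = 55.082 → 55.1°C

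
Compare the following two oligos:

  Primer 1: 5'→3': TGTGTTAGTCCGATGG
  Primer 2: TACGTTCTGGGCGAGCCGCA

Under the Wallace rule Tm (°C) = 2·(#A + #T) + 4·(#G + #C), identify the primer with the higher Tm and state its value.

Primer 2, 66°C

Primer 1: A+T=8, G+C=8 → Tm = 2(8)+4(8) = 48°C
Primer 2: A+T=7, G+C=13 → Tm = 2(7)+4(13) = 66°C
48°C vs 66°C → primer 2 is higher.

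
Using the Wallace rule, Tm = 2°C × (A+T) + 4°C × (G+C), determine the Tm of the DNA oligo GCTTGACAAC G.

Scanning the sequence gives T=2, A=3, C=3, G=3.
So N_AT = 5 and N_GC = 6.
Tm = 2(5) + 4(6) = 10 + 24 = 34°C

34°C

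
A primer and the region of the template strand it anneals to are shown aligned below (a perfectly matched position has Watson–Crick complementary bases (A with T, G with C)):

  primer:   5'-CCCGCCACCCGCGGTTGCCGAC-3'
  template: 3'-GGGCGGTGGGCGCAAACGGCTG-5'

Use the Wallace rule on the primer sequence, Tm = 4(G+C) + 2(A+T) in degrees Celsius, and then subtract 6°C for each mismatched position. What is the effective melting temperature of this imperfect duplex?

Primer base counts: A=2, T=2, G=6, C=12 → A+T=4, G+C=18
Perfect-match Tm = 2(4) + 4(18) = 8 + 72 = 80°C
Mismatches (positions where the bases are not complementary): 1 (at position 14)
Effective Tm = 80 − 1×6 = 80 − 6 = 74°C

74°C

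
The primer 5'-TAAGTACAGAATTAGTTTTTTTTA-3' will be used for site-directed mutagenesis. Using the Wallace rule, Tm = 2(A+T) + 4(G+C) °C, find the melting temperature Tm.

Counting bases: G=3, C=1, A=8, T=12
So N_AT = 20 and N_GC = 4.
Tm = 2(20) + 4(4) = 40 + 16 = 56°C

56°C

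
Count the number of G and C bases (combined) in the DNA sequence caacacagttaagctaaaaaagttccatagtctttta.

Counting bases: G=4, T=11, C=7, A=15
G+C = 4 + 7 = 11

11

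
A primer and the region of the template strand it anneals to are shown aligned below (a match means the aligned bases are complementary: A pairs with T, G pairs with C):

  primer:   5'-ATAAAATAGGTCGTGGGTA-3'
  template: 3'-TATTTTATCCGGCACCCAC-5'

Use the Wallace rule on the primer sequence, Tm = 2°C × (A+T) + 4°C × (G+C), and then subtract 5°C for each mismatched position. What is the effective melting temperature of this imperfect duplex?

Primer base counts: A=7, T=5, G=6, C=1 → A+T=12, G+C=7
Perfect-match Tm = 2(12) + 4(7) = 24 + 28 = 52°C
Mismatches (positions where the bases are not complementary): 2 (at positions 11, 19)
Effective Tm = 52 − 2×5 = 52 − 10 = 42°C

42°C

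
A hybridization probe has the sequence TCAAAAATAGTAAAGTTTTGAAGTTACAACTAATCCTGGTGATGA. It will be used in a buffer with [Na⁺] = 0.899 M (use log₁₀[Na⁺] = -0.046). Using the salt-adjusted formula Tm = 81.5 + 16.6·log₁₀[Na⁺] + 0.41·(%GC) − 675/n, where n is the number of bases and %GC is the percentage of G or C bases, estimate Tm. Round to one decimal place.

Length n = 45. Base counts: C=5, A=18, G=8, T=14
G+C = 13, so %GC = 13/45 × 100 = 28.889%
Salt term: 16.6 × (-0.046) = -0.764
GC term: 0.41 × 28.889 = 11.844; length term: −675/45 = −15
Tm = 81.5 + (-0.764) + 11.844 − 15 = 77.58 → 77.6°C

77.6°C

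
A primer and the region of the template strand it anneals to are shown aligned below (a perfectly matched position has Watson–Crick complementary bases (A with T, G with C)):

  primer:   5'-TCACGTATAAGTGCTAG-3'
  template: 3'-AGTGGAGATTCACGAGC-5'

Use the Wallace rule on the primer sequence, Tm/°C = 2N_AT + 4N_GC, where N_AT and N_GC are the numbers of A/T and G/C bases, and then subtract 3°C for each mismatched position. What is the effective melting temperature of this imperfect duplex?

39°C

Primer base counts: A=5, T=5, G=4, C=3 → A+T=10, G+C=7
Perfect-match Tm = 2(10) + 4(7) = 20 + 28 = 48°C
Mismatches (positions where the bases are not complementary): 3 (at positions 5, 7, 16)
Effective Tm = 48 − 3×3 = 48 − 9 = 39°C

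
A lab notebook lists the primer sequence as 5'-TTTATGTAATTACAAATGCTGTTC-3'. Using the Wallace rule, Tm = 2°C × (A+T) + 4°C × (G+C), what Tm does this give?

Counting bases: A=7, G=3, C=3, T=11
AT pairs contribute 18, GC pairs contribute 6.
Tm = 2×18 + 4×6 = 60°C

60°C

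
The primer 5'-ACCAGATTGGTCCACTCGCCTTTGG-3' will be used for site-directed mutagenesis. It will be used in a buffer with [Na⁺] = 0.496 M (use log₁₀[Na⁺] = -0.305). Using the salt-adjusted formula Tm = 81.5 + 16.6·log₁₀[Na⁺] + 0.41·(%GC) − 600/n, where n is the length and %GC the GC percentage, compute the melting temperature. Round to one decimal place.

Length n = 25. Counting bases: A=4, C=8, G=6, T=7
G+C = 14, so %GC = 14/25 × 100 = 56%
Salt term: 16.6 × (-0.305) = -5.063
GC term: 0.41 × 56 = 22.96; length term: −600/25 = −24
Tm = 81.5 + (-5.063) + 22.96 − 24 = 75.397 → 75.4°C

75.4°C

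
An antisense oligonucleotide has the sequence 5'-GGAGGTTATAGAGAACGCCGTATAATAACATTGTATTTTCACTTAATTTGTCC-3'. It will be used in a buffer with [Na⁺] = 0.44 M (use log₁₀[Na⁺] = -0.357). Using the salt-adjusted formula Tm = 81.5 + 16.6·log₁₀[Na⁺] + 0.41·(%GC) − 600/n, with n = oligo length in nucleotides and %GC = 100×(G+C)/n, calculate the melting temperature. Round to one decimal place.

Length n = 53. Counting bases: A=16, C=8, G=10, T=19
G+C = 18, so %GC = 18/53 × 100 = 33.962%
Salt term: 16.6 × (-0.357) = -5.926
GC term: 0.41 × 33.962 = 13.924; length term: −600/53 = −11.321
Tm = 81.5 + (-5.926) + 13.924 − 11.321 = 78.177 → 78.2°C

78.2°C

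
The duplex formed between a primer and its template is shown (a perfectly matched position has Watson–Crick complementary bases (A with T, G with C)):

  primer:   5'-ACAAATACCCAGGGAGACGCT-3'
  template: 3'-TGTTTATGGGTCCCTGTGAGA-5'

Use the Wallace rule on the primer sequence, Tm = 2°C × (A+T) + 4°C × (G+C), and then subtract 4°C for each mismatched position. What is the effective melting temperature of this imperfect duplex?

56°C

Primer base counts: A=8, T=2, G=5, C=6 → A+T=10, G+C=11
Perfect-match Tm = 2(10) + 4(11) = 20 + 44 = 64°C
Mismatches (positions where the bases are not complementary): 2 (at positions 16, 19)
Effective Tm = 64 − 2×4 = 64 − 8 = 56°C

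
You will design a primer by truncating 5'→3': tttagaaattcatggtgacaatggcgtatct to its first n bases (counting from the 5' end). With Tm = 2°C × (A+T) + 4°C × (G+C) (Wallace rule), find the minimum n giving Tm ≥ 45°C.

First 17 bases: TTTAGAAATTCATGGTG → Tm = 44°C (< 45°C)
First 18 bases: TTTAGAAATTCATGGTGA → Tm = 46°C (≥ 45°C)
Each additional base adds 2°C (A/T) or 4°C (G/C), so Tm is non-decreasing in n; n = 18 is the first length to reach 45°C.

n = 18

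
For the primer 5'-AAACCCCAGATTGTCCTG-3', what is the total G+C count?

Counting bases: G=3, T=4, C=6, A=5
G+C = 3 + 6 = 9

9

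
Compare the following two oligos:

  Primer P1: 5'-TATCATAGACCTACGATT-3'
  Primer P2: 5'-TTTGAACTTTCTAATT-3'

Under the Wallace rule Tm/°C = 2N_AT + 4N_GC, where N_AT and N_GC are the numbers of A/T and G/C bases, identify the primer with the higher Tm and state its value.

Primer P1: A+T=12, G+C=6 → Tm = 2(12)+4(6) = 48°C
Primer P2: A+T=13, G+C=3 → Tm = 2(13)+4(3) = 38°C
48°C vs 38°C → primer P1 is higher.

Primer P1, 48°C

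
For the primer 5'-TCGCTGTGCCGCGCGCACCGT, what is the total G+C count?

16

Base counts: A=1, C=9, T=4, G=7
G+C = 7 + 9 = 16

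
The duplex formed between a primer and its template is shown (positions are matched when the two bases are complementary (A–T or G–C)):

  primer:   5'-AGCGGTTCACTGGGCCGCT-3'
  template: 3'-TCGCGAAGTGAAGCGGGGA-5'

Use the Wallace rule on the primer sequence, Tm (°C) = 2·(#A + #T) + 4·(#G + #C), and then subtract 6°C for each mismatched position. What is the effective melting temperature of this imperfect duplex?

40°C

Primer base counts: A=2, T=4, G=7, C=6 → A+T=6, G+C=13
Perfect-match Tm = 2(6) + 4(13) = 12 + 52 = 64°C
Mismatches (positions where the bases are not complementary): 4 (at positions 5, 12, 13, 17)
Effective Tm = 64 − 4×6 = 64 − 24 = 40°C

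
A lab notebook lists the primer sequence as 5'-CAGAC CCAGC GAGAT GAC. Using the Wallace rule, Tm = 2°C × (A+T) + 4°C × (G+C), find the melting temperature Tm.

58°C

Base counts: A=6, T=1, C=6, G=5
A+T = 7, G+C = 11
Tm = 4·11 + 2·7 = 44 + 14 = 58°C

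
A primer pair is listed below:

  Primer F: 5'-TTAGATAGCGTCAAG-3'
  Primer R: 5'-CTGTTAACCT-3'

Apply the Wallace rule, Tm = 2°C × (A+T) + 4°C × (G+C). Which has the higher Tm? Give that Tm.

Primer F, 42°C

Primer F: A+T=9, G+C=6 → Tm = 2(9)+4(6) = 42°C
Primer R: A+T=6, G+C=4 → Tm = 2(6)+4(4) = 28°C
42°C vs 28°C → primer F is higher.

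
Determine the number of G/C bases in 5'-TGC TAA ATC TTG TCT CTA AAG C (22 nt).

G=3, A=6, T=8, C=5
Total G or C: 3 + 5 = 8

8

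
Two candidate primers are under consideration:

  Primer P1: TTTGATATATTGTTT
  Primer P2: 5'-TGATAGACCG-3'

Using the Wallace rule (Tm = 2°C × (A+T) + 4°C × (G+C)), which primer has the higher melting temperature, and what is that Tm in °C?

Primer P1, 34°C

Primer P1: A+T=13, G+C=2 → Tm = 2(13)+4(2) = 34°C
Primer P2: A+T=5, G+C=5 → Tm = 2(5)+4(5) = 30°C
34°C vs 30°C → primer P1 is higher.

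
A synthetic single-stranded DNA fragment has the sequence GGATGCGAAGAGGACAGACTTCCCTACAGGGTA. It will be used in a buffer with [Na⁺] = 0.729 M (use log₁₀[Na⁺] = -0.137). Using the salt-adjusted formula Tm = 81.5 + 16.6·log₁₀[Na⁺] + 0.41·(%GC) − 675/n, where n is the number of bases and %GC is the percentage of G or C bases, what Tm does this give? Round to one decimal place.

81.1°C

Length n = 33. Counting bases: A=10, G=11, T=5, C=7
G+C = 18, so %GC = 18/33 × 100 = 54.545%
Salt term: 16.6 × (-0.137) = -2.274
GC term: 0.41 × 54.545 = 22.363; length term: −675/33 = −20.455
Tm = 81.5 + (-2.274) + 22.363 − 20.455 = 81.134 → 81.1°C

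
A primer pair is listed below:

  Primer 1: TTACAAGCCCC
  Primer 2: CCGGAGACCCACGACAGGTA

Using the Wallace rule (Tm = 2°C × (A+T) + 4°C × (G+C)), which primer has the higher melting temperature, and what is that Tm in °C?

Primer 2, 66°C

Primer 1: A+T=5, G+C=6 → Tm = 2(5)+4(6) = 34°C
Primer 2: A+T=7, G+C=13 → Tm = 2(7)+4(13) = 66°C
34°C vs 66°C → primer 2 is higher.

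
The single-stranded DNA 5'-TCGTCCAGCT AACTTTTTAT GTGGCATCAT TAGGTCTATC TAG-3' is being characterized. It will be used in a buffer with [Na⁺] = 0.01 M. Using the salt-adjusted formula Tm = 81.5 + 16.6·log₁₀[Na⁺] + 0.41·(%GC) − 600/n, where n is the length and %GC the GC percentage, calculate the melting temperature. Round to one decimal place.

50.6°C

Length n = 43. Base counts: T=17, A=9, C=9, G=8
G+C = 17, so %GC = 17/43 × 100 = 39.535%
Salt term: 16.6 × (-2) = -33.2
GC term: 0.41 × 39.535 = 16.209; length term: −600/43 = −13.953
Tm = 81.5 + (-33.2) + 16.209 − 13.953 = 50.556 → 50.6°C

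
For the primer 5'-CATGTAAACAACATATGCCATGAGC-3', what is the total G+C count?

Scanning the sequence gives A=10, C=6, G=4, T=5.
G+C = 4 + 6 = 10

10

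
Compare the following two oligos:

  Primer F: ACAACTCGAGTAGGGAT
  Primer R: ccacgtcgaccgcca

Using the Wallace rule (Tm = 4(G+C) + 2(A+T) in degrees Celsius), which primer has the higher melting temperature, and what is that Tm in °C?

Primer R, 52°C

Primer F: A+T=9, G+C=8 → Tm = 2(9)+4(8) = 50°C
Primer R: A+T=4, G+C=11 → Tm = 2(4)+4(11) = 52°C
50°C vs 52°C → primer R is higher.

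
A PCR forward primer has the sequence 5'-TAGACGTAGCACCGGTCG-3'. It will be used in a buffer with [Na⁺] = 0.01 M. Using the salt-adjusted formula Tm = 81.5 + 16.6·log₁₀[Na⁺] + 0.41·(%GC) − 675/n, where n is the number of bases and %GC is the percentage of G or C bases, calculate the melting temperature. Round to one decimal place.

35.9°C

Length n = 18. Counting bases: G=6, T=3, C=5, A=4
G+C = 11, so %GC = 11/18 × 100 = 61.111%
Salt term: 16.6 × (-2) = -33.2
GC term: 0.41 × 61.111 = 25.056; length term: −675/18 = −37.5
Tm = 81.5 + (-33.2) + 25.056 − 37.5 = 35.856 → 35.9°C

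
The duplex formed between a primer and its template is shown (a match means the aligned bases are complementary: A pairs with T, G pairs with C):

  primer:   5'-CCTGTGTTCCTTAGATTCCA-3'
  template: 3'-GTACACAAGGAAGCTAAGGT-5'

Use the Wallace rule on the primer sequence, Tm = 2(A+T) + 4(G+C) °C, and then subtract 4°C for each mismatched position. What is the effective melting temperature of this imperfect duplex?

Primer base counts: A=3, T=8, G=3, C=6 → A+T=11, G+C=9
Perfect-match Tm = 2(11) + 4(9) = 22 + 36 = 58°C
Mismatches (positions where the bases are not complementary): 2 (at positions 2, 13)
Effective Tm = 58 − 2×4 = 58 − 8 = 50°C

50°C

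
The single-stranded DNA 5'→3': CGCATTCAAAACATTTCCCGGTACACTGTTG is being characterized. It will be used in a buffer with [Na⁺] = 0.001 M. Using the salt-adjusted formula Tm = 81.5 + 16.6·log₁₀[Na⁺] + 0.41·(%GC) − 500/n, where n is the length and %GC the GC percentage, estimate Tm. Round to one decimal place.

34.1°C

Length n = 31. Base counts: A=8, G=5, T=9, C=9
G+C = 14, so %GC = 14/31 × 100 = 45.161%
Salt term: 16.6 × (-3) = -49.8
GC term: 0.41 × 45.161 = 18.516; length term: −500/31 = −16.129
Tm = 81.5 + (-49.8) + 18.516 − 16.129 = 34.087 → 34.1°C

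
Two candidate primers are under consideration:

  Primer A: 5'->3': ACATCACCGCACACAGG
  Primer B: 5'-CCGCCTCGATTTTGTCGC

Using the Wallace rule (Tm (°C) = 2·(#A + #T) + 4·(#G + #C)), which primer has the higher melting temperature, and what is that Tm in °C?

Primer A: A+T=7, G+C=10 → Tm = 2(7)+4(10) = 54°C
Primer B: A+T=7, G+C=11 → Tm = 2(7)+4(11) = 58°C
54°C vs 58°C → primer B is higher.

Primer B, 58°C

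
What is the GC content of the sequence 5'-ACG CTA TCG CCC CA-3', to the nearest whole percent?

A=3, C=7, T=2, G=2
G+C = 2 + 7 = 9 out of 14 bases
%GC = 9/14 × 100 = 64.29% ≈ 64%

64%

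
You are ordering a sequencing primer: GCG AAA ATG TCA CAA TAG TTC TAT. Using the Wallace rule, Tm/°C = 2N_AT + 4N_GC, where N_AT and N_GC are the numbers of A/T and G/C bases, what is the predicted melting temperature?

64°C

Counting bases: C=4, G=4, A=9, T=7
A+T = 16, G+C = 8
Tm = 4·8 + 2·16 = 32 + 32 = 64°C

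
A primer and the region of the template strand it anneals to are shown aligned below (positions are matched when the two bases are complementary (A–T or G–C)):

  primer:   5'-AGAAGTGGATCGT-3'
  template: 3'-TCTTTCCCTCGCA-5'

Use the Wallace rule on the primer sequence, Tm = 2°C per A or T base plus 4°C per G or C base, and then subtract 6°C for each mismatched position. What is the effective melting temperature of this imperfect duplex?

20°C

Primer base counts: A=4, T=3, G=5, C=1 → A+T=7, G+C=6
Perfect-match Tm = 2(7) + 4(6) = 14 + 24 = 38°C
Mismatches (positions where the bases are not complementary): 3 (at positions 5, 6, 10)
Effective Tm = 38 − 3×6 = 38 − 18 = 20°C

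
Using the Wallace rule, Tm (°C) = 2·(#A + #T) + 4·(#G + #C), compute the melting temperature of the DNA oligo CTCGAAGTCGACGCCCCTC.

64°C

Base counts: G=4, C=9, A=3, T=3
So N_AT = 6 and N_GC = 13.
Tm = 2(6) + 4(13) = 12 + 52 = 64°C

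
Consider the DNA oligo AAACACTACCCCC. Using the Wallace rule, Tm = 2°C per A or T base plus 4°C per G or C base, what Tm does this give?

40°C

A=5, T=1, G=0, C=7
So N_AT = 6 and N_GC = 7.
Tm = 2(6) + 4(7) = 12 + 28 = 40°C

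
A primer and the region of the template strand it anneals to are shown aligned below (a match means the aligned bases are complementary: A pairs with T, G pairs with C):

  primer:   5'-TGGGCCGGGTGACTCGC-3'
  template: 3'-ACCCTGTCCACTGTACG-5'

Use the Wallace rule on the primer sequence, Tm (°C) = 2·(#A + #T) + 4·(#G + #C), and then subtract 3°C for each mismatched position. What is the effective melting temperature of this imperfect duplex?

48°C

Primer base counts: A=1, T=3, G=8, C=5 → A+T=4, G+C=13
Perfect-match Tm = 2(4) + 4(13) = 8 + 52 = 60°C
Mismatches (positions where the bases are not complementary): 4 (at positions 5, 7, 14, 15)
Effective Tm = 60 − 4×3 = 60 − 12 = 48°C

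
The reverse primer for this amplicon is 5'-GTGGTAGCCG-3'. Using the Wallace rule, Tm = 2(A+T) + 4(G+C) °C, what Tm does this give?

34°C

Scanning the sequence gives G=5, C=2, T=2, A=1.
So N_AT = 3 and N_GC = 7.
Tm = 2(3) + 4(7) = 6 + 28 = 34°C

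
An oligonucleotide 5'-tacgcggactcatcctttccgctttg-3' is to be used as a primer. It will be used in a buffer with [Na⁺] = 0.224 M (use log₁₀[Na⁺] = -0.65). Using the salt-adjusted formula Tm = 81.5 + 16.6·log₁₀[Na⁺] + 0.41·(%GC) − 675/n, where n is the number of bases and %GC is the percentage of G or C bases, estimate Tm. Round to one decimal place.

Length n = 26. Counting bases: G=5, T=9, C=9, A=3
G+C = 14, so %GC = 14/26 × 100 = 53.846%
Salt term: 16.6 × (-0.65) = -10.79
GC term: 0.41 × 53.846 = 22.077; length term: −675/26 = −25.962
Tm = 81.5 + (-10.79) + 22.077 − 25.962 = 66.825 → 66.8°C

66.8°C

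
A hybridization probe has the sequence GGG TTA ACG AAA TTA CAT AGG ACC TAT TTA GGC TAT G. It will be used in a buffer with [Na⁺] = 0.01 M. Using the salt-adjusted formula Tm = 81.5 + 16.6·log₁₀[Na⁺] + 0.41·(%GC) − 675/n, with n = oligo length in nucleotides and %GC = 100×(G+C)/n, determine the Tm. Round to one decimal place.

45.6°C

Length n = 37. Scanning the sequence gives A=12, T=11, G=9, C=5.
G+C = 14, so %GC = 14/37 × 100 = 37.838%
Salt term: 16.6 × (-2) = -33.2
GC term: 0.41 × 37.838 = 15.514; length term: −675/37 = −18.243
Tm = 81.5 + (-33.2) + 15.514 − 18.243 = 45.571 → 45.6°C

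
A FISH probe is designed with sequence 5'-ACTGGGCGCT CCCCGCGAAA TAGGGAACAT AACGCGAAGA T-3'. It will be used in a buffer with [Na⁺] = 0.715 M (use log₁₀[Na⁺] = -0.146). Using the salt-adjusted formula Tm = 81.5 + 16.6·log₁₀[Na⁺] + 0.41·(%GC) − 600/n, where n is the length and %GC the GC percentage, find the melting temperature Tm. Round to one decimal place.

Length n = 41. Scanning the sequence gives T=5, G=12, C=11, A=13.
G+C = 23, so %GC = 23/41 × 100 = 56.098%
Salt term: 16.6 × (-0.146) = -2.424
GC term: 0.41 × 56.098 = 23; length term: −600/41 = −14.634
Tm = 81.5 + (-2.424) + 23 − 14.634 = 87.442 → 87.4°C

87.4°C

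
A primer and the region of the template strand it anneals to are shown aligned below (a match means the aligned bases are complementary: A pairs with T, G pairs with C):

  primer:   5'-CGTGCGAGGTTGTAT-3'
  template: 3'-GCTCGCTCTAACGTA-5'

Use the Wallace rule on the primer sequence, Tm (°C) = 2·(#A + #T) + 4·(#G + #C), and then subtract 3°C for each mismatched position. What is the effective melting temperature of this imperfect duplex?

Primer base counts: A=2, T=5, G=6, C=2 → A+T=7, G+C=8
Perfect-match Tm = 2(7) + 4(8) = 14 + 32 = 46°C
Mismatches (positions where the bases are not complementary): 3 (at positions 3, 9, 13)
Effective Tm = 46 − 3×3 = 46 − 9 = 37°C

37°C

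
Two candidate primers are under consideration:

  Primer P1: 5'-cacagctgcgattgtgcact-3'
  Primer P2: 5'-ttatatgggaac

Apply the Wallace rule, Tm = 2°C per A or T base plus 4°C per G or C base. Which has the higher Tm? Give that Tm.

Primer P1: A+T=9, G+C=11 → Tm = 2(9)+4(11) = 62°C
Primer P2: A+T=8, G+C=4 → Tm = 2(8)+4(4) = 32°C
62°C vs 32°C → primer P1 is higher.

Primer P1, 62°C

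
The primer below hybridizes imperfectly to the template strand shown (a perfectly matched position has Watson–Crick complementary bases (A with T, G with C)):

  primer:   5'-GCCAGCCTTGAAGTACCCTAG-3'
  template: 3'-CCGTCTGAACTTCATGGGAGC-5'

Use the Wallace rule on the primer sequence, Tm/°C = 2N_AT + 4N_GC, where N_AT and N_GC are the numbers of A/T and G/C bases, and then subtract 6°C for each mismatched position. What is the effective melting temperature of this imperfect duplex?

Primer base counts: A=5, T=4, G=5, C=7 → A+T=9, G+C=12
Perfect-match Tm = 2(9) + 4(12) = 18 + 48 = 66°C
Mismatches (positions where the bases are not complementary): 3 (at positions 2, 6, 20)
Effective Tm = 66 − 3×6 = 66 − 18 = 48°C

48°C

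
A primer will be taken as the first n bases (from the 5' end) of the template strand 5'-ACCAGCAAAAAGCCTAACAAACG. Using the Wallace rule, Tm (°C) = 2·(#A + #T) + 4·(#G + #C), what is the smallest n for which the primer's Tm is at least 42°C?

First 13 bases: ACCAGCAAAAAGC → Tm = 38°C (< 42°C)
First 14 bases: ACCAGCAAAAAGCC → Tm = 42°C (≥ 42°C)
Each additional base adds 2°C (A/T) or 4°C (G/C), so Tm is non-decreasing in n; n = 14 is the first length to reach 42°C.

n = 14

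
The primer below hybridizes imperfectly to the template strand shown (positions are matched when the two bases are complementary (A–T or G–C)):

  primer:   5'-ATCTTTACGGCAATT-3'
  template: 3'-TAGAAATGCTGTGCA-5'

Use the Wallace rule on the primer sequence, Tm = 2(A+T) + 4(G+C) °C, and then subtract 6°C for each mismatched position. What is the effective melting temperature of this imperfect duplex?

Primer base counts: A=4, T=6, G=2, C=3 → A+T=10, G+C=5
Perfect-match Tm = 2(10) + 4(5) = 20 + 20 = 40°C
Mismatches (positions where the bases are not complementary): 3 (at positions 10, 13, 14)
Effective Tm = 40 − 3×6 = 40 − 18 = 22°C

22°C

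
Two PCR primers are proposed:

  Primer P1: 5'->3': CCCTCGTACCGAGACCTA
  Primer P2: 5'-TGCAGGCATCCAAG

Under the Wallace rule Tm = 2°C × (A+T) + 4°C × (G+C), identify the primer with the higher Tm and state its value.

Primer P1: A+T=7, G+C=11 → Tm = 2(7)+4(11) = 58°C
Primer P2: A+T=6, G+C=8 → Tm = 2(6)+4(8) = 44°C
58°C vs 44°C → primer P1 is higher.

Primer P1, 58°C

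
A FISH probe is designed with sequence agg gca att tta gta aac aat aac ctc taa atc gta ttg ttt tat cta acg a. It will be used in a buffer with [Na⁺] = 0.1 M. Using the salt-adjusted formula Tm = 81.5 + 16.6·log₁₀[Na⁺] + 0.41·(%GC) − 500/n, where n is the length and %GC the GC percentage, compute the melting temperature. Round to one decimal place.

67.1°C

Length n = 52. Scanning the sequence gives C=8, G=7, T=18, A=19.
G+C = 15, so %GC = 15/52 × 100 = 28.846%
Salt term: 16.6 × (-1) = -16.6
GC term: 0.41 × 28.846 = 11.827; length term: −500/52 = −9.615
Tm = 81.5 + (-16.6) + 11.827 − 9.615 = 67.112 → 67.1°C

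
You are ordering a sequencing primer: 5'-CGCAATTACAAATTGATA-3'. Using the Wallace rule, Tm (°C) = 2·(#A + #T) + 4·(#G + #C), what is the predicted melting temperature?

Scanning the sequence gives C=3, T=5, A=8, G=2.
So N_AT = 13 and N_GC = 5.
Tm = 4·5 + 2·13 = 20 + 26 = 46°C

46°C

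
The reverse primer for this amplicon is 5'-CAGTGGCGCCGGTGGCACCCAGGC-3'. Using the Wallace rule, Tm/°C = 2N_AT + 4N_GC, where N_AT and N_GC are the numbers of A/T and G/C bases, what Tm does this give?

86°C

Scanning the sequence gives G=10, A=3, T=2, C=9.
So N_AT = 5 and N_GC = 19.
Tm = 2(5) + 4(19) = 10 + 76 = 86°C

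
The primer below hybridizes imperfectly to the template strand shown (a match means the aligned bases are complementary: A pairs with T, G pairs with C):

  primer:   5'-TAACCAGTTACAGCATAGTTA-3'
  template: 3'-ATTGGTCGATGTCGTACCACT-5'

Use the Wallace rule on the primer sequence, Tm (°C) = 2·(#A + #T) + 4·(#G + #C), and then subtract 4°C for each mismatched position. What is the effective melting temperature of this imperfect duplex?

44°C

Primer base counts: A=8, T=6, G=3, C=4 → A+T=14, G+C=7
Perfect-match Tm = 2(14) + 4(7) = 28 + 28 = 56°C
Mismatches (positions where the bases are not complementary): 3 (at positions 8, 17, 20)
Effective Tm = 56 − 3×4 = 56 − 12 = 44°C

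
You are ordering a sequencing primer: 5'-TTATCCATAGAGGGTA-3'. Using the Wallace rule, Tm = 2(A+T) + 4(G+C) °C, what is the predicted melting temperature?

Base counts: G=4, C=2, T=5, A=5
AT pairs contribute 10, GC pairs contribute 6.
Tm = 2×10 + 4×6 = 44°C

44°C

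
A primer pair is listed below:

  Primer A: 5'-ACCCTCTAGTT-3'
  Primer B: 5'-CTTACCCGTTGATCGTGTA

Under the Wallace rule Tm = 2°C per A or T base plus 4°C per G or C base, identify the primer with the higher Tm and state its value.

Primer A: A+T=6, G+C=5 → Tm = 2(6)+4(5) = 32°C
Primer B: A+T=10, G+C=9 → Tm = 2(10)+4(9) = 56°C
32°C vs 56°C → primer B is higher.

Primer B, 56°C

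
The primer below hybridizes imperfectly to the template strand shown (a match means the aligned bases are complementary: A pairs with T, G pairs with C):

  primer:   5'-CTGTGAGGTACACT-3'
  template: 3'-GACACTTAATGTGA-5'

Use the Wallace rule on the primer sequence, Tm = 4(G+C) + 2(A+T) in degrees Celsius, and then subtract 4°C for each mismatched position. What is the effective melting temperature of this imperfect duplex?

34°C

Primer base counts: A=3, T=4, G=4, C=3 → A+T=7, G+C=7
Perfect-match Tm = 2(7) + 4(7) = 14 + 28 = 42°C
Mismatches (positions where the bases are not complementary): 2 (at positions 7, 8)
Effective Tm = 42 − 2×4 = 42 − 8 = 34°C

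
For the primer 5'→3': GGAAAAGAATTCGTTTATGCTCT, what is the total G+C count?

Counting bases: T=8, A=7, C=3, G=5
Total G or C: 5 + 3 = 8

8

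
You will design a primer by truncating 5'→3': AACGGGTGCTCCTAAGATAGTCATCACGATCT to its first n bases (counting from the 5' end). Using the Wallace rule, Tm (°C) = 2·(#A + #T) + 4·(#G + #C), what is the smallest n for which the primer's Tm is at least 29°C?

First 8 bases: AACGGGTG → Tm = 26°C (< 29°C)
First 9 bases: AACGGGTGC → Tm = 30°C (≥ 29°C)
Since every base adds ≥2°C, Tm only increases with n, so the threshold is first crossed at n = 9.

n = 9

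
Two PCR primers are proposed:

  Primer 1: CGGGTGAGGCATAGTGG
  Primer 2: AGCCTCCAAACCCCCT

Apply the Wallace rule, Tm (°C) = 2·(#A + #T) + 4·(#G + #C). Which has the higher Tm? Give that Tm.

Primer 1: A+T=6, G+C=11 → Tm = 2(6)+4(11) = 56°C
Primer 2: A+T=6, G+C=10 → Tm = 2(6)+4(10) = 52°C
56°C vs 52°C → primer 1 is higher.

Primer 1, 56°C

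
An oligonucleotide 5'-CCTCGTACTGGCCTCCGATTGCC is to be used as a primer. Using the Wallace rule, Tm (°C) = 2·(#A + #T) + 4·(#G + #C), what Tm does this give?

A=2, C=10, G=5, T=6
AT pairs contribute 8, GC pairs contribute 15.
Tm = 2(8) + 4(15) = 16 + 60 = 76°C

76°C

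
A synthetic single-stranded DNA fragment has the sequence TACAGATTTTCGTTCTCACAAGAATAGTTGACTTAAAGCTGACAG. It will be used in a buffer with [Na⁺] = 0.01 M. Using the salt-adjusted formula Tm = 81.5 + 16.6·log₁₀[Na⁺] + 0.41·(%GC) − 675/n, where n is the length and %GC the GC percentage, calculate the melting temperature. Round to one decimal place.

47.9°C

Length n = 45. Counting bases: A=15, C=8, T=14, G=8
G+C = 16, so %GC = 16/45 × 100 = 35.556%
Salt term: 16.6 × (-2) = -33.2
GC term: 0.41 × 35.556 = 14.578; length term: −675/45 = −15
Tm = 81.5 + (-33.2) + 14.578 − 15 = 47.878 → 47.9°C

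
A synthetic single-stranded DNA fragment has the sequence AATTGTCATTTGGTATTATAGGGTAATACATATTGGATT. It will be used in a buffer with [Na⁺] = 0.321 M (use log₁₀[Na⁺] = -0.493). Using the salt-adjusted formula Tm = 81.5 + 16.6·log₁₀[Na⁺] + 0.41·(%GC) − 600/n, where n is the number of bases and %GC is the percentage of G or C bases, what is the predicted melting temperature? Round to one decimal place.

68.4°C

Length n = 39. G=8, T=17, C=2, A=12
G+C = 10, so %GC = 10/39 × 100 = 25.641%
Salt term: 16.6 × (-0.493) = -8.184
GC term: 0.41 × 25.641 = 10.513; length term: −600/39 = −15.385
Tm = 81.5 + (-8.184) + 10.513 − 15.385 = 68.444 → 68.4°C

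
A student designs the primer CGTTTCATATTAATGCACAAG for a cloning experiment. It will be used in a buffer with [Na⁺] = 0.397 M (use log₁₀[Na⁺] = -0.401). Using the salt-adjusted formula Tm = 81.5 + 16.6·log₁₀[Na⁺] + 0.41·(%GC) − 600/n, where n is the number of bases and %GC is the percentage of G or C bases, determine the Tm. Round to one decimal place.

Length n = 21. Counting bases: C=4, T=7, A=7, G=3
G+C = 7, so %GC = 7/21 × 100 = 33.333%
Salt term: 16.6 × (-0.401) = -6.657
GC term: 0.41 × 33.333 = 13.667; length term: −600/21 = −28.571
Tm = 81.5 + (-6.657) + 13.667 − 28.571 = 59.939 → 59.9°C

59.9°C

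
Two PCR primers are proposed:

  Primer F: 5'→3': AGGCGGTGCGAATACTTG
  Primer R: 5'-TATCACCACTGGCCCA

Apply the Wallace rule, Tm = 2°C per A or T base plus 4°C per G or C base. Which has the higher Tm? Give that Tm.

Primer F, 56°C

Primer F: A+T=8, G+C=10 → Tm = 2(8)+4(10) = 56°C
Primer R: A+T=7, G+C=9 → Tm = 2(7)+4(9) = 50°C
56°C vs 50°C → primer F is higher.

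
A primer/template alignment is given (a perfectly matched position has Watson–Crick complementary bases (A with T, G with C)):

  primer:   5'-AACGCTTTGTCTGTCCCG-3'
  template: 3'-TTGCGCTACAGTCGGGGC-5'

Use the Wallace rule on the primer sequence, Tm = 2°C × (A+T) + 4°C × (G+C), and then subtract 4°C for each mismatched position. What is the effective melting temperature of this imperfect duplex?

40°C

Primer base counts: A=2, T=6, G=4, C=6 → A+T=8, G+C=10
Perfect-match Tm = 2(8) + 4(10) = 16 + 40 = 56°C
Mismatches (positions where the bases are not complementary): 4 (at positions 6, 7, 12, 14)
Effective Tm = 56 − 4×4 = 56 − 16 = 40°C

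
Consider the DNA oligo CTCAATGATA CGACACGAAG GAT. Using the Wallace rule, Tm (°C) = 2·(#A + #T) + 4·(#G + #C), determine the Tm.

66°C

Scanning the sequence gives T=4, G=5, A=9, C=5.
A+T = 13, G+C = 10
Tm = 2(13) + 4(10) = 26 + 40 = 66°C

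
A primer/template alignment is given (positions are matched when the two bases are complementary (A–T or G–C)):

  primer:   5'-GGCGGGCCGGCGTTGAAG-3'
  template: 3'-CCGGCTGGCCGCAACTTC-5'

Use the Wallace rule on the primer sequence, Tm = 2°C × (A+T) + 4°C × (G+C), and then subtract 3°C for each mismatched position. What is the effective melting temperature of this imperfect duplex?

58°C

Primer base counts: A=2, T=2, G=10, C=4 → A+T=4, G+C=14
Perfect-match Tm = 2(4) + 4(14) = 8 + 56 = 64°C
Mismatches (positions where the bases are not complementary): 2 (at positions 4, 6)
Effective Tm = 64 − 2×3 = 64 − 6 = 58°C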